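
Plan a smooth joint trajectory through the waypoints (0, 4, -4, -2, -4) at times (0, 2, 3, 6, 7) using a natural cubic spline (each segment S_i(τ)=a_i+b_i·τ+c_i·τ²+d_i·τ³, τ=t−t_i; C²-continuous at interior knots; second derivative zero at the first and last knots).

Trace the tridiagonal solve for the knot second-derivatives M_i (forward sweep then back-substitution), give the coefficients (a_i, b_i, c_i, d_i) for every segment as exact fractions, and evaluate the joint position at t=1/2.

Δ: Δ0=2, Δ1=-8, Δ2=2/3, Δ3=-2
row 1: diag=6, rhs=-60; c'=1/6, d'=-10
row 2: denom=8−1·1/6=47/6; d'=(52−1·-10)/(47/6)=372/47
row 3: denom=8−3·18/47=322/47; d'=(-16−3·372/47)/(322/47)=-934/161
back: M3=-934/161
back: M2=372/47−18/47·-934/161=1632/161
back: M1=-10−1/6·1632/161=-1882/161
M: M0=0, M1=-1882/161, M2=1632/161, M3=-934/161, M4=0
seg 0: a=0, c=M0/2=0, d=(M1−M0)/(6·2)=-941/966, b=Δ0−h0·(2M0+M1)/6=2848/483
seg 1: a=4, c=M1/2=-941/161, d=(M2−M1)/(6·1)=251/69, b=Δ1−h1·(2M1+M2)/6=-2798/483
seg 2: a=-4, c=M2/2=816/161, d=(M3−M2)/(6·3)=-1283/1449, b=Δ2−h2·(2M2+M3)/6=-3173/483
seg 3: a=-2, c=M3/2=-467/161, d=(M4−M3)/(6·1)=467/483, b=Δ3−h3·(2M3+M4)/6=-32/483
t_q=1/2 → seg 0, τ=1/2; S=0+2848/483·τ+0·τ²+-941/966·τ³=7281/2576

  seg 0: a=0 b=2848/483 c=0 d=-941/966
  seg 1: a=4 b=-2798/483 c=-941/161 d=251/69
  seg 2: a=-4 b=-3173/483 c=816/161 d=-1283/1449
  seg 3: a=-2 b=-32/483 c=-467/161 d=467/483
S(1/2) = 7281/2576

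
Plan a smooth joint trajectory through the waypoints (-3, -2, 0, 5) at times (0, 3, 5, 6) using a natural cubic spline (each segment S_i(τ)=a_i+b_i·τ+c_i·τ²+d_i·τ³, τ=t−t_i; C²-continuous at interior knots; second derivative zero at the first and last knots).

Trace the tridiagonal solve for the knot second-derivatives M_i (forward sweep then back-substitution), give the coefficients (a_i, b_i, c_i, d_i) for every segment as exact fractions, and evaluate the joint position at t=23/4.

  seg 0: a=-3 b=23/42 c=0 d=-1/42
  seg 1: a=-2 b=-2/21 c=-3/14 d=8/21
  seg 2: a=0 b=76/21 c=29/14 d=-29/42
S(23/4) = 3215/896

Δ: Δ0=1/3, Δ1=1, Δ2=5
row 1: diag=10, rhs=4; c'=1/5, d'=2/5
row 2: denom=6−2·1/5=28/5; d'=(24−2·2/5)/(28/5)=29/7
back: M2=29/7
back: M1=2/5−1/5·29/7=-3/7
M: M0=0, M1=-3/7, M2=29/7, M3=0
seg 0: a=-3, c=M0/2=0, d=(M1−M0)/(6·3)=-1/42, b=Δ0−h0·(2M0+M1)/6=23/42
seg 1: a=-2, c=M1/2=-3/14, d=(M2−M1)/(6·2)=8/21, b=Δ1−h1·(2M1+M2)/6=-2/21
seg 2: a=0, c=M2/2=29/14, d=(M3−M2)/(6·1)=-29/42, b=Δ2−h2·(2M2+M3)/6=76/21
t_q=23/4 → seg 2, τ=3/4; S=0+76/21·τ+29/14·τ²+-29/42·τ³=3215/896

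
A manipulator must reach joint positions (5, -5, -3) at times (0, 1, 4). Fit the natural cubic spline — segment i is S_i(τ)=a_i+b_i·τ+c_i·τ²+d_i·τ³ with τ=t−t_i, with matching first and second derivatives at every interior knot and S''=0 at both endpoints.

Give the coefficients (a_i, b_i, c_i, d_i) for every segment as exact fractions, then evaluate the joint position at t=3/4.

Δ: Δ0=-10, Δ1=2/3
row 1: diag=8, rhs=64; c'=3/8, d'=8
back: M1=8
M: M0=0, M1=8, M2=0
seg 0: a=5, c=M0/2=0, d=(M1−M0)/(6·1)=4/3, b=Δ0−h0·(2M0+M1)/6=-34/3
seg 1: a=-5, c=M1/2=4, d=(M2−M1)/(6·3)=-4/9, b=Δ1−h1·(2M1+M2)/6=-22/3
t_q=3/4 → seg 0, τ=3/4; S=5+-34/3·τ+0·τ²+4/3·τ³=-47/16

  seg 0: a=5 b=-34/3 c=0 d=4/3
  seg 1: a=-5 b=-22/3 c=4 d=-4/9
S(3/4) = -47/16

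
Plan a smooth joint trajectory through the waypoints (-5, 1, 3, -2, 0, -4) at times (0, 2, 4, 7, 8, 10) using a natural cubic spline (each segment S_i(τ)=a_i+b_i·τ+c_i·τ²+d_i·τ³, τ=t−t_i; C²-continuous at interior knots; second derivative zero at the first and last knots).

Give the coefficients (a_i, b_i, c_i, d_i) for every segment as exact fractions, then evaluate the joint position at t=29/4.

  seg 0: a=-5 b=7703/2355 c=0 d=-319/4710
  seg 1: a=1 b=5789/2355 c=-319/785 d=-76/471
  seg 2: a=3 b=-2599/2355 c=-1079/785 d=559/1413
  seg 3: a=-2 b=3134/2355 c=1716/785 d=-3572/2355
  seg 4: a=0 b=2714/2355 c=-1856/785 d=928/2355
S(29/4) = -19523/12560

Δ: Δ0=3, Δ1=1, Δ2=-5/3, Δ3=2, Δ4=-2
row 1: diag=8, rhs=-12; c'=1/4, d'=-3/2
row 2: denom=10−2·1/4=19/2; d'=(-16−2·-3/2)/(19/2)=-26/19
row 3: denom=8−3·6/19=134/19; d'=(22−3·-26/19)/(134/19)=248/67
row 4: denom=6−1·19/134=785/134; d'=(-24−1·248/67)/(785/134)=-3712/785
back: M4=-3712/785
back: M3=248/67−19/134·-3712/785=3432/785
back: M2=-26/19−6/19·3432/785=-2158/785
back: M1=-3/2−1/4·-2158/785=-638/785
M: M0=0, M1=-638/785, M2=-2158/785, M3=3432/785, M4=-3712/785, M5=0
seg 0: a=-5, c=M0/2=0, d=(M1−M0)/(6·2)=-319/4710, b=Δ0−h0·(2M0+M1)/6=7703/2355
seg 1: a=1, c=M1/2=-319/785, d=(M2−M1)/(6·2)=-76/471, b=Δ1−h1·(2M1+M2)/6=5789/2355
seg 2: a=3, c=M2/2=-1079/785, d=(M3−M2)/(6·3)=559/1413, b=Δ2−h2·(2M2+M3)/6=-2599/2355
seg 3: a=-2, c=M3/2=1716/785, d=(M4−M3)/(6·1)=-3572/2355, b=Δ3−h3·(2M3+M4)/6=3134/2355
seg 4: a=0, c=M4/2=-1856/785, d=(M5−M4)/(6·2)=928/2355, b=Δ4−h4·(2M4+M5)/6=2714/2355
t_q=29/4 → seg 3, τ=1/4; S=-2+3134/2355·τ+1716/785·τ²+-3572/2355·τ³=-19523/12560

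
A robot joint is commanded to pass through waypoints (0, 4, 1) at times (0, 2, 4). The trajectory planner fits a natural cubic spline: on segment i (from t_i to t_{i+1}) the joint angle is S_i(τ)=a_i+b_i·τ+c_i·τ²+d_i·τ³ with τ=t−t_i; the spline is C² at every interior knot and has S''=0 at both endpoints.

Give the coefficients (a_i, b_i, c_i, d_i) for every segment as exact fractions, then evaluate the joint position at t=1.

Δ: Δ0=2, Δ1=-3/2
row 1: diag=8, rhs=-21; c'=1/4, d'=-21/8
back: M1=-21/8
M: M0=0, M1=-21/8, M2=0
seg 0: a=0, c=M0/2=0, d=(M1−M0)/(6·2)=-7/32, b=Δ0−h0·(2M0+M1)/6=23/8
seg 1: a=4, c=M1/2=-21/16, d=(M2−M1)/(6·2)=7/32, b=Δ1−h1·(2M1+M2)/6=1/4
t_q=1 → seg 0, τ=1; S=0+23/8·τ+0·τ²+-7/32·τ³=85/32

  seg 0: a=0 b=23/8 c=0 d=-7/32
  seg 1: a=4 b=1/4 c=-21/16 d=7/32
S(1) = 85/32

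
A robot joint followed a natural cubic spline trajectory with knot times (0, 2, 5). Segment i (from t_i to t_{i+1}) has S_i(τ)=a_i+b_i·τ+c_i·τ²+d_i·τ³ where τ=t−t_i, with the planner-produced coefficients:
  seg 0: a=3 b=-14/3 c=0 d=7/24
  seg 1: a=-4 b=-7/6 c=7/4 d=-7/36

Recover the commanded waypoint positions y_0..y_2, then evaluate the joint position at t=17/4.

y_0 = S_0(0) = a_0 = 3
y_1 = S_1(0) = a_1 = -4
y_2 = S_1(3) = 3
t_q=17/4 is in segment 1 (τ=9/4); S_1(τ)=5/256

y_0=3 y_1=-4 y_2=3
S(17/4) = 5/256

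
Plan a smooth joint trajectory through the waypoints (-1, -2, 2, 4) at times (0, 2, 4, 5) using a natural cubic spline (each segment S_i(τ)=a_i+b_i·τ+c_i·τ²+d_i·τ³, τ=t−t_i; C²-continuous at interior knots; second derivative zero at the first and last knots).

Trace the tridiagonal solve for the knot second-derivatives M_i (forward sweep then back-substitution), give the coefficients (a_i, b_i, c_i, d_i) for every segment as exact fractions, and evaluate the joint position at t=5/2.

  seg 0: a=-1 b=-13/11 c=0 d=15/88
  seg 1: a=-2 b=19/22 c=45/44 d=-5/22
  seg 2: a=2 b=49/22 c=-15/44 d=5/44
S(5/2) = -59/44

Δ: Δ0=-1/2, Δ1=2, Δ2=2
row 1: diag=8, rhs=15; c'=1/4, d'=15/8
row 2: denom=6−2·1/4=11/2; d'=(0−2·15/8)/(11/2)=-15/22
back: M2=-15/22
back: M1=15/8−1/4·-15/22=45/22
M: M0=0, M1=45/22, M2=-15/22, M3=0
seg 0: a=-1, c=M0/2=0, d=(M1−M0)/(6·2)=15/88, b=Δ0−h0·(2M0+M1)/6=-13/11
seg 1: a=-2, c=M1/2=45/44, d=(M2−M1)/(6·2)=-5/22, b=Δ1−h1·(2M1+M2)/6=19/22
seg 2: a=2, c=M2/2=-15/44, d=(M3−M2)/(6·1)=5/44, b=Δ2−h2·(2M2+M3)/6=49/22
t_q=5/2 → seg 1, τ=1/2; S=-2+19/22·τ+45/44·τ²+-5/22·τ³=-59/44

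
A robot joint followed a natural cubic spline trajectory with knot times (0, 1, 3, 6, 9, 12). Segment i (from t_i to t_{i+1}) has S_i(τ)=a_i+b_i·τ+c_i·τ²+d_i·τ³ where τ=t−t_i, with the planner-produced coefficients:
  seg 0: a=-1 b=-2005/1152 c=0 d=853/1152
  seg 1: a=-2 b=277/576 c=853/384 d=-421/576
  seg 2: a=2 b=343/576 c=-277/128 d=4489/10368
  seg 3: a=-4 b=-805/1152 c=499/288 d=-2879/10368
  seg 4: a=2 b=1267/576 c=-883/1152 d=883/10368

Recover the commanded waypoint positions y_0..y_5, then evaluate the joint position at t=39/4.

y_0 = S_0(0) = a_0 = -1
y_1 = S_1(0) = a_1 = -2
y_2 = S_2(0) = a_2 = 2
y_3 = S_3(0) = a_3 = -4
y_4 = S_4(0) = a_4 = 2
y_5 = S_4(3) = 4
t_q=39/4 is in segment 4 (τ=3/4); S_4(τ)=26661/8192

y_0=-1 y_1=-2 y_2=2 y_3=-4 y_4=2 y_5=4
S(39/4) = 26661/8192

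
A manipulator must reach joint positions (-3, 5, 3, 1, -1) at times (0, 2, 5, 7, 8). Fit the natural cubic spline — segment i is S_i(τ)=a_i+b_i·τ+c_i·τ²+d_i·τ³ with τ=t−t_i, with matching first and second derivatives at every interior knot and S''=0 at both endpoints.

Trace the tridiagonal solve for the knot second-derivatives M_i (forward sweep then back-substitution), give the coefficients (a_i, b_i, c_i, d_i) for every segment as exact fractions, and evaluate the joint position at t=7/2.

  seg 0: a=-3 b=3820/759 c=0 d=-196/759
  seg 1: a=5 b=1468/759 c=-392/253 d=518/2277
  seg 2: a=3 b=-926/759 c=126/253 d=-589/3036
  seg 3: a=1 b=-1181/759 c=-337/506 d=337/1518
S(7/2) = 5245/1012

Δ: Δ0=4, Δ1=-2/3, Δ2=-1, Δ3=-2
row 1: diag=10, rhs=-28; c'=3/10, d'=-14/5
row 2: denom=10−3·3/10=91/10; d'=(-2−3·-14/5)/(91/10)=64/91
row 3: denom=6−2·20/91=506/91; d'=(-6−2·64/91)/(506/91)=-337/253
back: M3=-337/253
back: M2=64/91−20/91·-337/253=252/253
back: M1=-14/5−3/10·252/253=-784/253
M: M0=0, M1=-784/253, M2=252/253, M3=-337/253, M4=0
seg 0: a=-3, c=M0/2=0, d=(M1−M0)/(6·2)=-196/759, b=Δ0−h0·(2M0+M1)/6=3820/759
seg 1: a=5, c=M1/2=-392/253, d=(M2−M1)/(6·3)=518/2277, b=Δ1−h1·(2M1+M2)/6=1468/759
seg 2: a=3, c=M2/2=126/253, d=(M3−M2)/(6·2)=-589/3036, b=Δ2−h2·(2M2+M3)/6=-926/759
seg 3: a=1, c=M3/2=-337/506, d=(M4−M3)/(6·1)=337/1518, b=Δ3−h3·(2M3+M4)/6=-1181/759
t_q=7/2 → seg 1, τ=3/2; S=5+1468/759·τ+-392/253·τ²+518/2277·τ³=5245/1012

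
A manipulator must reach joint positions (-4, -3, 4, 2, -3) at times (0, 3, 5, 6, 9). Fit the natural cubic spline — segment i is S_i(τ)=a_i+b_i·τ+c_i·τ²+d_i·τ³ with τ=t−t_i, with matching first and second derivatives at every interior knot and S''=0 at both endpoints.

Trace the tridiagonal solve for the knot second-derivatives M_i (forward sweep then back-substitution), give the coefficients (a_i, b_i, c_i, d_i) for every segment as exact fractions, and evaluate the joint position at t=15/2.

  seg 0: a=-4 b=-1133/876 c=0 d=475/2628
  seg 1: a=-3 b=1571/438 c=475/292 d=-1463/1752
  seg 2: a=4 b=16/219 c=-247/73 d=287/219
  seg 3: a=2 b=-605/219 c=40/73 d=-40/657
S(15/2) = -163/146

Δ: Δ0=1/3, Δ1=7/2, Δ2=-2, Δ3=-5/3
row 1: diag=10, rhs=19; c'=1/5, d'=19/10
row 2: denom=6−2·1/5=28/5; d'=(-33−2·19/10)/(28/5)=-46/7
row 3: denom=8−1·5/28=219/28; d'=(2−1·-46/7)/(219/28)=80/73
back: M3=80/73
back: M2=-46/7−5/28·80/73=-494/73
back: M1=19/10−1/5·-494/73=475/146
M: M0=0, M1=475/146, M2=-494/73, M3=80/73, M4=0
seg 0: a=-4, c=M0/2=0, d=(M1−M0)/(6·3)=475/2628, b=Δ0−h0·(2M0+M1)/6=-1133/876
seg 1: a=-3, c=M1/2=475/292, d=(M2−M1)/(6·2)=-1463/1752, b=Δ1−h1·(2M1+M2)/6=1571/438
seg 2: a=4, c=M2/2=-247/73, d=(M3−M2)/(6·1)=287/219, b=Δ2−h2·(2M2+M3)/6=16/219
seg 3: a=2, c=M3/2=40/73, d=(M4−M3)/(6·3)=-40/657, b=Δ3−h3·(2M3+M4)/6=-605/219
t_q=15/2 → seg 3, τ=3/2; S=2+-605/219·τ+40/73·τ²+-40/657·τ³=-163/146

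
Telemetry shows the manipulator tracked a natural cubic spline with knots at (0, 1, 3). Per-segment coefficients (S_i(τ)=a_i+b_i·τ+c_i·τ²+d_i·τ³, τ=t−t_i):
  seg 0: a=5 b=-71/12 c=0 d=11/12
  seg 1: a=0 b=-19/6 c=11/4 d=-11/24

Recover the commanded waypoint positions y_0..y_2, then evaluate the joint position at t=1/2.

y_0=5 y_1=0 y_2=1
S(1/2) = 69/32

y_0 = S_0(0) = a_0 = 5
y_1 = S_1(0) = a_1 = 0
y_2 = S_1(2) = 1
t_q=1/2 is in segment 0 (τ=1/2); S_0(τ)=69/32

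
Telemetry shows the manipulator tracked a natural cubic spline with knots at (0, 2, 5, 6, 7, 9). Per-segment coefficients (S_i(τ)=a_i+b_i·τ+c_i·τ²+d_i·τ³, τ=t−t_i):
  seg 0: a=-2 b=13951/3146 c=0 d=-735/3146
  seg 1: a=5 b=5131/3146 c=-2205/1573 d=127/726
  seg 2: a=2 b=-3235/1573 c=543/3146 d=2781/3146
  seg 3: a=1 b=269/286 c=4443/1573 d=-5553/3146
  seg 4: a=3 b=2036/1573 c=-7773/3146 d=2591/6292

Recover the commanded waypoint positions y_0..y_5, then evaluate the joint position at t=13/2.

y_0=-2 y_1=5 y_2=2 y_3=1 y_4=3 y_5=-1
S(13/2) = 49223/25168

y_0 = S_0(0) = a_0 = -2
y_1 = S_1(0) = a_1 = 5
y_2 = S_2(0) = a_2 = 2
y_3 = S_3(0) = a_3 = 1
y_4 = S_4(0) = a_4 = 3
y_5 = S_4(2) = -1
t_q=13/2 is in segment 3 (τ=1/2); S_3(τ)=49223/25168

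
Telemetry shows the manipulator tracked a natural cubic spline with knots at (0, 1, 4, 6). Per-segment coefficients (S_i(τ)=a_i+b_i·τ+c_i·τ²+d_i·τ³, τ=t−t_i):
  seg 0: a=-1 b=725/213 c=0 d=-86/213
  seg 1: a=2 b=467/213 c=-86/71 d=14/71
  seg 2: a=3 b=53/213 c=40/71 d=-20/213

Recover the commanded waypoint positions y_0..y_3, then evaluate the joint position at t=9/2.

y_0=-1 y_1=2 y_2=3 y_3=5
S(9/2) = 231/71

y_0 = S_0(0) = a_0 = -1
y_1 = S_1(0) = a_1 = 2
y_2 = S_2(0) = a_2 = 3
y_3 = S_2(2) = 5
t_q=9/2 is in segment 2 (τ=1/2); S_2(τ)=231/71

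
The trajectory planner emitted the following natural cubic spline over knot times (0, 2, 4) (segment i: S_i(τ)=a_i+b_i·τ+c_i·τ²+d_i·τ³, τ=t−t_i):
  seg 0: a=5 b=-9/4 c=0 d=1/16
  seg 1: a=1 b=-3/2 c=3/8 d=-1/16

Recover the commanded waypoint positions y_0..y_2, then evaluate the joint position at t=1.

y_0 = S_0(0) = a_0 = 5
y_1 = S_1(0) = a_1 = 1
y_2 = S_1(2) = -1
t_q=1 is in segment 0 (τ=1); S_0(τ)=45/16

y_0=5 y_1=1 y_2=-1
S(1) = 45/16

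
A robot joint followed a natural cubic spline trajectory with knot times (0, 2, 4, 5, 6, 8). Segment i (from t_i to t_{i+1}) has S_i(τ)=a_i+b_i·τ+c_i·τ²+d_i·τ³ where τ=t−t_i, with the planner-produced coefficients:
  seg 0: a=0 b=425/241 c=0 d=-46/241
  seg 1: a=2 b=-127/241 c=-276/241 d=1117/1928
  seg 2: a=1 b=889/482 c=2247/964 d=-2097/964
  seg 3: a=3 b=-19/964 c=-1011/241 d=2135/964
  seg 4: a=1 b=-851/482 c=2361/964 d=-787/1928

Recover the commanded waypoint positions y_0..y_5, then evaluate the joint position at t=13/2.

y_0=0 y_1=2 y_2=1 y_3=3 y_4=1 y_5=4
S(13/2) = 10465/15424

y_0 = S_0(0) = a_0 = 0
y_1 = S_1(0) = a_1 = 2
y_2 = S_2(0) = a_2 = 1
y_3 = S_3(0) = a_3 = 3
y_4 = S_4(0) = a_4 = 1
y_5 = S_4(2) = 4
t_q=13/2 is in segment 4 (τ=1/2); S_4(τ)=10465/15424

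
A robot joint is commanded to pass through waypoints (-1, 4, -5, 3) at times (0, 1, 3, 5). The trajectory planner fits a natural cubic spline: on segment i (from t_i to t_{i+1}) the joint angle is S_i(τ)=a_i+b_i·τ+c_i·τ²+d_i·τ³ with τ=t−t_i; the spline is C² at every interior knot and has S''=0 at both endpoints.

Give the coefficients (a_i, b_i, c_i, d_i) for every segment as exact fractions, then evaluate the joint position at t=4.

Δ: Δ0=5, Δ1=-9/2, Δ2=4
row 1: diag=6, rhs=-57; c'=1/3, d'=-19/2
row 2: denom=8−2·1/3=22/3; d'=(51−2·-19/2)/(22/3)=105/11
back: M2=105/11
back: M1=-19/2−1/3·105/11=-279/22
M: M0=0, M1=-279/22, M2=105/11, M3=0
seg 0: a=-1, c=M0/2=0, d=(M1−M0)/(6·1)=-93/44, b=Δ0−h0·(2M0+M1)/6=313/44
seg 1: a=4, c=M1/2=-279/44, d=(M2−M1)/(6·2)=163/88, b=Δ1−h1·(2M1+M2)/6=17/22
seg 2: a=-5, c=M2/2=105/22, d=(M3−M2)/(6·2)=-35/44, b=Δ2−h2·(2M2+M3)/6=-26/11
t_q=4 → seg 2, τ=1; S=-5+-26/11·τ+105/22·τ²+-35/44·τ³=-149/44

  seg 0: a=-1 b=313/44 c=0 d=-93/44
  seg 1: a=4 b=17/22 c=-279/44 d=163/88
  seg 2: a=-5 b=-26/11 c=105/22 d=-35/44
S(4) = -149/44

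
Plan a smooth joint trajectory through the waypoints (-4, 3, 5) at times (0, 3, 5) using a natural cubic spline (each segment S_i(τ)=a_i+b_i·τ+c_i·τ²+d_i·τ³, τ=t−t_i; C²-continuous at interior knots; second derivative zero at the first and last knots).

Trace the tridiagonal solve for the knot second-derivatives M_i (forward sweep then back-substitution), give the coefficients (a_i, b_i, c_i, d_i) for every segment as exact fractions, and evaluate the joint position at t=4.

  seg 0: a=-4 b=41/15 c=0 d=-2/45
  seg 1: a=3 b=23/15 c=-2/5 d=1/15
S(4) = 21/5

Δ: Δ0=7/3, Δ1=1
row 1: diag=10, rhs=-8; c'=1/5, d'=-4/5
back: M1=-4/5
M: M0=0, M1=-4/5, M2=0
seg 0: a=-4, c=M0/2=0, d=(M1−M0)/(6·3)=-2/45, b=Δ0−h0·(2M0+M1)/6=41/15
seg 1: a=3, c=M1/2=-2/5, d=(M2−M1)/(6·2)=1/15, b=Δ1−h1·(2M1+M2)/6=23/15
t_q=4 → seg 1, τ=1; S=3+23/15·τ+-2/5·τ²+1/15·τ³=21/5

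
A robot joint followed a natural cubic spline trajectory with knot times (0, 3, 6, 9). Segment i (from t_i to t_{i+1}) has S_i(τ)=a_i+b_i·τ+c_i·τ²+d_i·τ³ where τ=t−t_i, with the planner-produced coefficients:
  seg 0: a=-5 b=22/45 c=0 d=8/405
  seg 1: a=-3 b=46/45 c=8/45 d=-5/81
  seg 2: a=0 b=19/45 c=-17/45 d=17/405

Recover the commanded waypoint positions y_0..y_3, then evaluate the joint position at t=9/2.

y_0 = S_0(0) = a_0 = -5
y_1 = S_1(0) = a_1 = -3
y_2 = S_2(0) = a_2 = 0
y_3 = S_2(3) = -1
t_q=9/2 is in segment 1 (τ=3/2); S_1(τ)=-51/40

y_0=-5 y_1=-3 y_2=0 y_3=-1
S(9/2) = -51/40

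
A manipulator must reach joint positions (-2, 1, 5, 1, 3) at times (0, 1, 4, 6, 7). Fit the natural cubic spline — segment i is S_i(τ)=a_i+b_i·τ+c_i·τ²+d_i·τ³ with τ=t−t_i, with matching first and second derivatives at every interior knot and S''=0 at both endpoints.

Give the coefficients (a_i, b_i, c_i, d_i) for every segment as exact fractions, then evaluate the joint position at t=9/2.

  seg 0: a=-2 b=1787/591 c=0 d=-14/591
  seg 1: a=1 b=1745/591 c=-14/197 d=-277/1773
  seg 2: a=5 b=-1000/591 c=-291/197 d=391/591
  seg 3: a=1 b=200/591 c=491/197 d=-491/591
S(9/2) = 6095/1576

Δ: Δ0=3, Δ1=4/3, Δ2=-2, Δ3=2
row 1: diag=8, rhs=-10; c'=3/8, d'=-5/4
row 2: denom=10−3·3/8=71/8; d'=(-20−3·-5/4)/(71/8)=-130/71
row 3: denom=6−2·16/71=394/71; d'=(24−2·-130/71)/(394/71)=982/197
back: M3=982/197
back: M2=-130/71−16/71·982/197=-582/197
back: M1=-5/4−3/8·-582/197=-28/197
M: M0=0, M1=-28/197, M2=-582/197, M3=982/197, M4=0
seg 0: a=-2, c=M0/2=0, d=(M1−M0)/(6·1)=-14/591, b=Δ0−h0·(2M0+M1)/6=1787/591
seg 1: a=1, c=M1/2=-14/197, d=(M2−M1)/(6·3)=-277/1773, b=Δ1−h1·(2M1+M2)/6=1745/591
seg 2: a=5, c=M2/2=-291/197, d=(M3−M2)/(6·2)=391/591, b=Δ2−h2·(2M2+M3)/6=-1000/591
seg 3: a=1, c=M3/2=491/197, d=(M4−M3)/(6·1)=-491/591, b=Δ3−h3·(2M3+M4)/6=200/591
t_q=9/2 → seg 2, τ=1/2; S=5+-1000/591·τ+-291/197·τ²+391/591·τ³=6095/1576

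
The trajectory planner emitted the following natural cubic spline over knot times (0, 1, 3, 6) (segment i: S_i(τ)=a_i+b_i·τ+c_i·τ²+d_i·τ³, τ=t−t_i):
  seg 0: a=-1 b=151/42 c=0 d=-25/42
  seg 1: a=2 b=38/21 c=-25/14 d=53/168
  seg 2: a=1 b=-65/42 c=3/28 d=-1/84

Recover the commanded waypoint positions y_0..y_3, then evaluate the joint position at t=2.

y_0 = S_0(0) = a_0 = -1
y_1 = S_1(0) = a_1 = 2
y_2 = S_2(0) = a_2 = 1
y_3 = S_2(3) = -3
t_q=2 is in segment 1 (τ=1); S_1(τ)=131/56

y_0=-1 y_1=2 y_2=1 y_3=-3
S(2) = 131/56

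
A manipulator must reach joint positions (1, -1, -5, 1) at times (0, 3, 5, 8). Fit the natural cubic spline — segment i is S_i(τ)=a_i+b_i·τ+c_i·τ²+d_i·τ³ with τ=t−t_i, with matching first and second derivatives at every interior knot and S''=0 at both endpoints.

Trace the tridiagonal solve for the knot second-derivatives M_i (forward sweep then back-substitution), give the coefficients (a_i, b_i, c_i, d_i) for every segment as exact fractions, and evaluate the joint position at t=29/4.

Δ: Δ0=-2/3, Δ1=-2, Δ2=2
row 1: diag=10, rhs=-8; c'=1/5, d'=-4/5
row 2: denom=10−2·1/5=48/5; d'=(24−2·-4/5)/(48/5)=8/3
back: M2=8/3
back: M1=-4/5−1/5·8/3=-4/3
M: M0=0, M1=-4/3, M2=8/3, M3=0
seg 0: a=1, c=M0/2=0, d=(M1−M0)/(6·3)=-2/27, b=Δ0−h0·(2M0+M1)/6=0
seg 1: a=-1, c=M1/2=-2/3, d=(M2−M1)/(6·2)=1/3, b=Δ1−h1·(2M1+M2)/6=-2
seg 2: a=-5, c=M2/2=4/3, d=(M3−M2)/(6·3)=-4/27, b=Δ2−h2·(2M2+M3)/6=-2/3
t_q=29/4 → seg 2, τ=9/4; S=-5+-2/3·τ+4/3·τ²+-4/27·τ³=-23/16

  seg 0: a=1 b=0 c=0 d=-2/27
  seg 1: a=-1 b=-2 c=-2/3 d=1/3
  seg 2: a=-5 b=-2/3 c=4/3 d=-4/27
S(29/4) = -23/16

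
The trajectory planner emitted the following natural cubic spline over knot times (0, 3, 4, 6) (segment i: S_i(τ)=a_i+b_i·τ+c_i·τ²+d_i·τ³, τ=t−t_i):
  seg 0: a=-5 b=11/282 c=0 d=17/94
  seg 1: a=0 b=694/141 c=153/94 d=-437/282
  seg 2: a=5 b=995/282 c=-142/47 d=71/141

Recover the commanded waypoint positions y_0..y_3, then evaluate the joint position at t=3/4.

y_0 = S_0(0) = a_0 = -5
y_1 = S_1(0) = a_1 = 0
y_2 = S_2(0) = a_2 = 5
y_3 = S_2(2) = 4
t_q=3/4 is in segment 0 (τ=3/4); S_0(τ)=-29445/6016

y_0=-5 y_1=0 y_2=5 y_3=4
S(3/4) = -29445/6016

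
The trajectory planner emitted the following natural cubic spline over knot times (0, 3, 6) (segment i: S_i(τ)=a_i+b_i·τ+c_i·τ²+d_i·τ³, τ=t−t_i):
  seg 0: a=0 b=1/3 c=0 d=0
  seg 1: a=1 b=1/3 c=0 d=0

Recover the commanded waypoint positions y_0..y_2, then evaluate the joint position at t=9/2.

y_0=0 y_1=1 y_2=2
S(9/2) = 3/2

y_0 = S_0(0) = a_0 = 0
y_1 = S_1(0) = a_1 = 1
y_2 = S_1(3) = 2
t_q=9/2 is in segment 1 (τ=3/2); S_1(τ)=3/2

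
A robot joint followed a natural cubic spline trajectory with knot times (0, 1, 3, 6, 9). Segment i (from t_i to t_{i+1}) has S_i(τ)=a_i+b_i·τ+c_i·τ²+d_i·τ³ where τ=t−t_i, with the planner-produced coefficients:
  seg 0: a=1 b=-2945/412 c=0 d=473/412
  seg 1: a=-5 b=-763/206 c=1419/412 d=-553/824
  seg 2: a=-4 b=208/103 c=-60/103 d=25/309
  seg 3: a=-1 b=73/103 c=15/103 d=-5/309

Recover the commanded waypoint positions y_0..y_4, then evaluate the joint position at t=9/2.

y_0=1 y_1=-5 y_2=-4 y_3=-1 y_4=2
S(9/2) = -1655/824

y_0 = S_0(0) = a_0 = 1
y_1 = S_1(0) = a_1 = -5
y_2 = S_2(0) = a_2 = -4
y_3 = S_3(0) = a_3 = -1
y_4 = S_3(3) = 2
t_q=9/2 is in segment 2 (τ=3/2); S_2(τ)=-1655/824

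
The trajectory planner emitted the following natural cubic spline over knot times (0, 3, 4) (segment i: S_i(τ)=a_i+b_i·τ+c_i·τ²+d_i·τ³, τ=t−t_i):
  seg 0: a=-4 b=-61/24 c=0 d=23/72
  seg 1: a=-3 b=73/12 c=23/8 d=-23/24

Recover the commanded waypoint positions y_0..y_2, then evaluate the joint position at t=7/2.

y_0=-4 y_1=-3 y_2=5
S(7/2) = 41/64

y_0 = S_0(0) = a_0 = -4
y_1 = S_1(0) = a_1 = -3
y_2 = S_1(1) = 5
t_q=7/2 is in segment 1 (τ=1/2); S_1(τ)=41/64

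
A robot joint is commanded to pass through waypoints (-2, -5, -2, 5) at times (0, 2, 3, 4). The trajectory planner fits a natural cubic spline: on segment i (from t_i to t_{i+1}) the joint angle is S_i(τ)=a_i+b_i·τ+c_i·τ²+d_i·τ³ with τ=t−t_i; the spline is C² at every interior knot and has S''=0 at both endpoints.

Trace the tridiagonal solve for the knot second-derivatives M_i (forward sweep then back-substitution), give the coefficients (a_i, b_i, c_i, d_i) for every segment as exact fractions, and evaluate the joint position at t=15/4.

  seg 0: a=-2 b=-125/46 c=0 d=7/23
  seg 1: a=-5 b=43/46 c=42/23 d=11/46
  seg 2: a=-2 b=122/23 c=117/46 d=-39/46
S(15/4) = 8983/2944

Δ: Δ0=-3/2, Δ1=3, Δ2=7
row 1: diag=6, rhs=27; c'=1/6, d'=9/2
row 2: denom=4−1·1/6=23/6; d'=(24−1·9/2)/(23/6)=117/23
back: M2=117/23
back: M1=9/2−1/6·117/23=84/23
M: M0=0, M1=84/23, M2=117/23, M3=0
seg 0: a=-2, c=M0/2=0, d=(M1−M0)/(6·2)=7/23, b=Δ0−h0·(2M0+M1)/6=-125/46
seg 1: a=-5, c=M1/2=42/23, d=(M2−M1)/(6·1)=11/46, b=Δ1−h1·(2M1+M2)/6=43/46
seg 2: a=-2, c=M2/2=117/46, d=(M3−M2)/(6·1)=-39/46, b=Δ2−h2·(2M2+M3)/6=122/23
t_q=15/4 → seg 2, τ=3/4; S=-2+122/23·τ+117/46·τ²+-39/46·τ³=8983/2944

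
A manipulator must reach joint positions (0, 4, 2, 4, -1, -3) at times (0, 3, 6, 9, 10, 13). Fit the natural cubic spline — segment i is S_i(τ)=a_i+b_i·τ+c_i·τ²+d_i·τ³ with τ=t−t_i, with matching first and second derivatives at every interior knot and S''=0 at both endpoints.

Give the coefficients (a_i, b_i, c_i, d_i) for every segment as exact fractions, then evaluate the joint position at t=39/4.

Δ: Δ0=4/3, Δ1=-2/3, Δ2=2/3, Δ3=-5, Δ4=-2/3
row 1: diag=12, rhs=-12; c'=1/4, d'=-1
row 2: denom=12−3·1/4=45/4; d'=(8−3·-1)/(45/4)=44/45
row 3: denom=8−3·4/15=36/5; d'=(-34−3·44/45)/(36/5)=-277/54
row 4: denom=8−1·5/36=283/36; d'=(26−1·-277/54)/(283/36)=3362/849
back: M4=3362/849
back: M3=-277/54−5/36·3362/849=-4822/849
back: M2=44/45−4/15·-4822/849=2116/849
back: M1=-1−1/4·2116/849=-1378/849
M: M0=0, M1=-1378/849, M2=2116/849, M3=-4822/849, M4=3362/849, M5=0
seg 0: a=0, c=M0/2=0, d=(M1−M0)/(6·3)=-689/7641, b=Δ0−h0·(2M0+M1)/6=607/283
seg 1: a=4, c=M1/2=-689/849, d=(M2−M1)/(6·3)=1747/7641, b=Δ1−h1·(2M1+M2)/6=-82/283
seg 2: a=2, c=M2/2=1058/849, d=(M3−M2)/(6·3)=-3469/7641, b=Δ2−h2·(2M2+M3)/6=287/283
seg 3: a=4, c=M3/2=-2411/849, d=(M4−M3)/(6·1)=1364/849, b=Δ3−h3·(2M3+M4)/6=-1066/283
seg 4: a=-1, c=M4/2=1681/849, d=(M5−M4)/(6·3)=-1681/7641, b=Δ4−h4·(2M4+M5)/6=-3928/849
t_q=39/4 → seg 3, τ=3/4; S=4+-1066/283·τ+-2411/849·τ²+1364/849·τ³=289/1132

  seg 0: a=0 b=607/283 c=0 d=-689/7641
  seg 1: a=4 b=-82/283 c=-689/849 d=1747/7641
  seg 2: a=2 b=287/283 c=1058/849 d=-3469/7641
  seg 3: a=4 b=-1066/283 c=-2411/849 d=1364/849
  seg 4: a=-1 b=-3928/849 c=1681/849 d=-1681/7641
S(39/4) = 289/1132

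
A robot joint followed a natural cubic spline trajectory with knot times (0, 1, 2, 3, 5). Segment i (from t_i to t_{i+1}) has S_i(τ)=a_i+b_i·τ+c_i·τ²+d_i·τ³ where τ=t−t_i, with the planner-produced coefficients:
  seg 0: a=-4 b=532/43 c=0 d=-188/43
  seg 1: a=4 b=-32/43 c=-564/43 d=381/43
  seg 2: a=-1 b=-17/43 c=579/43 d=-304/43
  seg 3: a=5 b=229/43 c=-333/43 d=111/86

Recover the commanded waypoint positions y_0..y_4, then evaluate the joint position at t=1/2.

y_0=-4 y_1=4 y_2=-1 y_3=5 y_4=-5
S(1/2) = 141/86

y_0 = S_0(0) = a_0 = -4
y_1 = S_1(0) = a_1 = 4
y_2 = S_2(0) = a_2 = -1
y_3 = S_3(0) = a_3 = 5
y_4 = S_3(2) = -5
t_q=1/2 is in segment 0 (τ=1/2); S_0(τ)=141/86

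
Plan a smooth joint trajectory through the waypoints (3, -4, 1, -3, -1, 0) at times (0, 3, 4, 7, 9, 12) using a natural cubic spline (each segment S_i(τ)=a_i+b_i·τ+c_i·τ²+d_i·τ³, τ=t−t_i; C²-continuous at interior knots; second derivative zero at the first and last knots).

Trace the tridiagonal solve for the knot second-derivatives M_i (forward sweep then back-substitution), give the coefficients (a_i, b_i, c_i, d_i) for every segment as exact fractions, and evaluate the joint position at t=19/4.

  seg 0: a=3 b=-1633/296 c=0 d=2827/7992
  seg 1: a=-4 b=597/148 c=2827/888 d=-1969/888
  seg 2: a=1 b=3329/888 c=-385/111 d=4727/7992
  seg 3: a=-3 b=-485/444 c=549/296 d=-359/888
  seg 4: a=-1 b=655/444 c=-169/296 d=169/2664
S(19/4) = 39975/18944

Δ: Δ0=-7/3, Δ1=5, Δ2=-4/3, Δ3=1, Δ4=1/3
row 1: diag=8, rhs=44; c'=1/8, d'=11/2
row 2: denom=8−1·1/8=63/8; d'=(-38−1·11/2)/(63/8)=-116/21
row 3: denom=10−3·8/21=62/7; d'=(14−3·-116/21)/(62/7)=107/31
row 4: denom=10−2·7/31=296/31; d'=(-4−2·107/31)/(296/31)=-169/148
back: M4=-169/148
back: M3=107/31−7/31·-169/148=549/148
back: M2=-116/21−8/21·549/148=-770/111
back: M1=11/2−1/8·-770/111=2827/444
M: M0=0, M1=2827/444, M2=-770/111, M3=549/148, M4=-169/148, M5=0
seg 0: a=3, c=M0/2=0, d=(M1−M0)/(6·3)=2827/7992, b=Δ0−h0·(2M0+M1)/6=-1633/296
seg 1: a=-4, c=M1/2=2827/888, d=(M2−M1)/(6·1)=-1969/888, b=Δ1−h1·(2M1+M2)/6=597/148
seg 2: a=1, c=M2/2=-385/111, d=(M3−M2)/(6·3)=4727/7992, b=Δ2−h2·(2M2+M3)/6=3329/888
seg 3: a=-3, c=M3/2=549/296, d=(M4−M3)/(6·2)=-359/888, b=Δ3−h3·(2M3+M4)/6=-485/444
seg 4: a=-1, c=M4/2=-169/296, d=(M5−M4)/(6·3)=169/2664, b=Δ4−h4·(2M4+M5)/6=655/444
t_q=19/4 → seg 2, τ=3/4; S=1+3329/888·τ+-385/111·τ²+4727/7992·τ³=39975/18944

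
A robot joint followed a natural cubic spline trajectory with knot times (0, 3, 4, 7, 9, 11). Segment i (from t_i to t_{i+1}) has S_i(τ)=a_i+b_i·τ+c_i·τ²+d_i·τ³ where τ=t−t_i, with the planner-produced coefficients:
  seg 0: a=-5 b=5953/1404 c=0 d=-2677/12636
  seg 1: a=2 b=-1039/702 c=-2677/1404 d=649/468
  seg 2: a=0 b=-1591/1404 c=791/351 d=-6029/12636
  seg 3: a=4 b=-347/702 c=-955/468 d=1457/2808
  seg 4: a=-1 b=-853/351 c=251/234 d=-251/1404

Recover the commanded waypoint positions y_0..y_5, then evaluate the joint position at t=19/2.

y_0 = S_0(0) = a_0 = -5
y_1 = S_1(0) = a_1 = 2
y_2 = S_2(0) = a_2 = 0
y_3 = S_3(0) = a_3 = 4
y_4 = S_4(0) = a_4 = -1
y_5 = S_4(2) = -3
t_q=19/2 is in segment 4 (τ=1/2); S_4(τ)=-7373/3744

y_0=-5 y_1=2 y_2=0 y_3=4 y_4=-1 y_5=-3
S(19/2) = -7373/3744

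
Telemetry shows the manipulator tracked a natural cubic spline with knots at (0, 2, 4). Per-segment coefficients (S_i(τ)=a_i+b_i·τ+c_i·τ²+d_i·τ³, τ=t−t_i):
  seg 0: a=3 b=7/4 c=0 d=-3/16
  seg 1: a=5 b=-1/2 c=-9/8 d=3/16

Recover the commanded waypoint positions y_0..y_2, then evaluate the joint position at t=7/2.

y_0 = S_0(0) = a_0 = 3
y_1 = S_1(0) = a_1 = 5
y_2 = S_1(2) = 1
t_q=7/2 is in segment 1 (τ=3/2); S_1(τ)=301/128

y_0=3 y_1=5 y_2=1
S(7/2) = 301/128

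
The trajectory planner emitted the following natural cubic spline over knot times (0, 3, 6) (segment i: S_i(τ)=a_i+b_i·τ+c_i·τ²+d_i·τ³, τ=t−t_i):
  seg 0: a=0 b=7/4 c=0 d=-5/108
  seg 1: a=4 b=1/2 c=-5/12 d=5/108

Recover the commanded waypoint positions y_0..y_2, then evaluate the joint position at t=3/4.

y_0=0 y_1=4 y_2=3
S(3/4) = 331/256

y_0 = S_0(0) = a_0 = 0
y_1 = S_1(0) = a_1 = 4
y_2 = S_1(3) = 3
t_q=3/4 is in segment 0 (τ=3/4); S_0(τ)=331/256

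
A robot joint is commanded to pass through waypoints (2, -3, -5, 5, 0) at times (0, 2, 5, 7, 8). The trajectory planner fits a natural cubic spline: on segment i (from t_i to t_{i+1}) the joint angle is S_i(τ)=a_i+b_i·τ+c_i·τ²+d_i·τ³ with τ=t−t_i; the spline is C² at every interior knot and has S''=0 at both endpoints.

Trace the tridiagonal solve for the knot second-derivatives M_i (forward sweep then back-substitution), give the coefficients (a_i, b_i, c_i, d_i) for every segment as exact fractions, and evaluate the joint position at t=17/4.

Δ: Δ0=-5/2, Δ1=-2/3, Δ2=5, Δ3=-5
row 1: diag=10, rhs=11; c'=3/10, d'=11/10
row 2: denom=10−3·3/10=91/10; d'=(34−3·11/10)/(91/10)=307/91
row 3: denom=6−2·20/91=506/91; d'=(-60−2·307/91)/(506/91)=-3037/253
back: M3=-3037/253
back: M2=307/91−20/91·-3037/253=1521/253
back: M1=11/10−3/10·1521/253=-178/253
M: M0=0, M1=-178/253, M2=1521/253, M3=-3037/253, M4=0
seg 0: a=2, c=M0/2=0, d=(M1−M0)/(6·2)=-89/1518, b=Δ0−h0·(2M0+M1)/6=-3439/1518
seg 1: a=-3, c=M1/2=-89/253, d=(M2−M1)/(6·3)=1699/4554, b=Δ1−h1·(2M1+M2)/6=-4507/1518
seg 2: a=-5, c=M2/2=1521/506, d=(M3−M2)/(6·2)=-2279/1518, b=Δ2−h2·(2M2+M3)/6=3790/759
seg 3: a=5, c=M3/2=-3037/506, d=(M4−M3)/(6·1)=3037/1518, b=Δ3−h3·(2M3+M4)/6=-758/759
t_q=17/4 → seg 1, τ=9/4; S=-3+-4507/1518·τ+-89/253·τ²+1699/4554·τ³=-21231/2944

  seg 0: a=2 b=-3439/1518 c=0 d=-89/1518
  seg 1: a=-3 b=-4507/1518 c=-89/253 d=1699/4554
  seg 2: a=-5 b=3790/759 c=1521/506 d=-2279/1518
  seg 3: a=5 b=-758/759 c=-3037/506 d=3037/1518
S(17/4) = -21231/2944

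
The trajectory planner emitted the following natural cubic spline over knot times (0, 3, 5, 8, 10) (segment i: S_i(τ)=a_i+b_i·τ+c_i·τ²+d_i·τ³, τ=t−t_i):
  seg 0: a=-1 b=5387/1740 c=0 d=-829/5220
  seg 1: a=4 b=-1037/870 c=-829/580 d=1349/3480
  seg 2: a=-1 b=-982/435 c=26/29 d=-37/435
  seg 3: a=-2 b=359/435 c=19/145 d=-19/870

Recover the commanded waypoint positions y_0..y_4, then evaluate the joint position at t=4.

y_0=-1 y_1=4 y_2=-1 y_3=-2 y_4=0
S(4) = 2049/1160

y_0 = S_0(0) = a_0 = -1
y_1 = S_1(0) = a_1 = 4
y_2 = S_2(0) = a_2 = -1
y_3 = S_3(0) = a_3 = -2
y_4 = S_3(2) = 0
t_q=4 is in segment 1 (τ=1); S_1(τ)=2049/1160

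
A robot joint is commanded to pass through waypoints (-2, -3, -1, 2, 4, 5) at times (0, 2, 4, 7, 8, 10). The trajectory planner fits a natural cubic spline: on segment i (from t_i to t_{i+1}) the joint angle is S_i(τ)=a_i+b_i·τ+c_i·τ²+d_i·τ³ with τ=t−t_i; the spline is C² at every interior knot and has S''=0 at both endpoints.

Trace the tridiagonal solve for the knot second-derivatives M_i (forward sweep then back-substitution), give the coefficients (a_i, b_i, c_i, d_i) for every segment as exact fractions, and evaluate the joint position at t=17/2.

Δ: Δ0=-1/2, Δ1=1, Δ2=1, Δ3=2, Δ4=1/2
row 1: diag=8, rhs=9; c'=1/4, d'=9/8
row 2: denom=10−2·1/4=19/2; d'=(0−2·9/8)/(19/2)=-9/38
row 3: denom=8−3·6/19=134/19; d'=(6−3·-9/38)/(134/19)=255/268
row 4: denom=6−1·19/134=785/134; d'=(-9−1·255/268)/(785/134)=-2667/1570
back: M4=-2667/1570
back: M3=255/268−19/134·-2667/1570=936/785
back: M2=-9/38−6/19·936/785=-963/1570
back: M1=9/8−1/4·-963/1570=2007/1570
M: M0=0, M1=2007/1570, M2=-963/1570, M3=936/785, M4=-2667/1570, M5=0
seg 0: a=-2, c=M0/2=0, d=(M1−M0)/(6·2)=669/6280, b=Δ0−h0·(2M0+M1)/6=-727/785
seg 1: a=-3, c=M1/2=2007/3140, d=(M2−M1)/(6·2)=-99/628, b=Δ1−h1·(2M1+M2)/6=553/1570
seg 2: a=-1, c=M2/2=-963/3140, d=(M3−M2)/(6·3)=63/628, b=Δ2−h2·(2M2+M3)/6=1597/1570
seg 3: a=2, c=M3/2=468/785, d=(M4−M3)/(6·1)=-1513/3140, b=Δ3−h3·(2M3+M4)/6=5921/3140
seg 4: a=4, c=M4/2=-2667/3140, d=(M5−M4)/(6·2)=889/6280, b=Δ4−h4·(2M4+M5)/6=2563/1570
t_q=17/2 → seg 4, τ=1/2; S=4+2563/1570·τ+-2667/3140·τ²+889/6280·τ³=232189/50240

  seg 0: a=-2 b=-727/785 c=0 d=669/6280
  seg 1: a=-3 b=553/1570 c=2007/3140 d=-99/628
  seg 2: a=-1 b=1597/1570 c=-963/3140 d=63/628
  seg 3: a=2 b=5921/3140 c=468/785 d=-1513/3140
  seg 4: a=4 b=2563/1570 c=-2667/3140 d=889/6280
S(17/2) = 232189/50240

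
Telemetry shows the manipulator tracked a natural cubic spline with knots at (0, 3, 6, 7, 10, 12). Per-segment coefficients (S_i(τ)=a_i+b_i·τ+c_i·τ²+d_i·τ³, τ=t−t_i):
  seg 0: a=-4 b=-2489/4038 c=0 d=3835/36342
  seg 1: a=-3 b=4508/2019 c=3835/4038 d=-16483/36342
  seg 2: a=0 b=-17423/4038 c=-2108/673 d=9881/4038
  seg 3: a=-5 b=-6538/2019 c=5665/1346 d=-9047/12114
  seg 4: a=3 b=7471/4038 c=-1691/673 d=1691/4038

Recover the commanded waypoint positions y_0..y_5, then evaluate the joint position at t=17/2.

y_0=-4 y_1=-3 y_2=0 y_3=-5 y_4=3 y_5=0
S(17/2) = -31315/10768

y_0 = S_0(0) = a_0 = -4
y_1 = S_1(0) = a_1 = -3
y_2 = S_2(0) = a_2 = 0
y_3 = S_3(0) = a_3 = -5
y_4 = S_4(0) = a_4 = 3
y_5 = S_4(2) = 0
t_q=17/2 is in segment 3 (τ=3/2); S_3(τ)=-31315/10768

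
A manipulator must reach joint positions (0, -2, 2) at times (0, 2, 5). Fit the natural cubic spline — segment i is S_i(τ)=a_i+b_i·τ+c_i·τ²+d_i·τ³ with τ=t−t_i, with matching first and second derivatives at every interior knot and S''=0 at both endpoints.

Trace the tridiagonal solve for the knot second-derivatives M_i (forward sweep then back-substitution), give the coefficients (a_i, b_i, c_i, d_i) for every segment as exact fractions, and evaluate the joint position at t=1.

Δ: Δ0=-1, Δ1=4/3
row 1: diag=10, rhs=14; c'=3/10, d'=7/5
back: M1=7/5
M: M0=0, M1=7/5, M2=0
seg 0: a=0, c=M0/2=0, d=(M1−M0)/(6·2)=7/60, b=Δ0−h0·(2M0+M1)/6=-22/15
seg 1: a=-2, c=M1/2=7/10, d=(M2−M1)/(6·3)=-7/90, b=Δ1−h1·(2M1+M2)/6=-1/15
t_q=1 → seg 0, τ=1; S=0+-22/15·τ+0·τ²+7/60·τ³=-27/20

  seg 0: a=0 b=-22/15 c=0 d=7/60
  seg 1: a=-2 b=-1/15 c=7/10 d=-7/90
S(1) = -27/20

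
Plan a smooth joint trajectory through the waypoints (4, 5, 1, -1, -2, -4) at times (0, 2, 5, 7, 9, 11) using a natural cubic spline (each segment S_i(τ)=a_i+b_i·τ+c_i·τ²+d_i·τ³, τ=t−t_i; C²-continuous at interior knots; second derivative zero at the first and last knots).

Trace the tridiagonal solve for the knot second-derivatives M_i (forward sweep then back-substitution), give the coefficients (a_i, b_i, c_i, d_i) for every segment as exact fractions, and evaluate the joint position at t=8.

  seg 0: a=4 b=7069/7710 c=0 d=-1607/15420
  seg 1: a=5 b=-2573/7710 c=-1607/2570 d=1126/11565
  seg 2: a=1 b=-11231/7710 c=129/514 d=-349/30840
  seg 3: a=-1 b=-2269/3855 c=941/5140 d=-107/1542
  seg 4: a=-2 b=-2656/3855 c=-1199/5140 d=1199/30840
S(8) = -7581/5140

Δ: Δ0=1/2, Δ1=-4/3, Δ2=-1, Δ3=-1/2, Δ4=-1
row 1: diag=10, rhs=-11; c'=3/10, d'=-11/10
row 2: denom=10−3·3/10=91/10; d'=(2−3·-11/10)/(91/10)=53/91
row 3: denom=8−2·20/91=688/91; d'=(3−2·53/91)/(688/91)=167/688
row 4: denom=8−2·91/344=1285/172; d'=(-3−2·167/688)/(1285/172)=-1199/2570
back: M4=-1199/2570
back: M3=167/688−91/344·-1199/2570=941/2570
back: M2=53/91−20/91·941/2570=129/257
back: M1=-11/10−3/10·129/257=-1607/1285
M: M0=0, M1=-1607/1285, M2=129/257, M3=941/2570, M4=-1199/2570, M5=0
seg 0: a=4, c=M0/2=0, d=(M1−M0)/(6·2)=-1607/15420, b=Δ0−h0·(2M0+M1)/6=7069/7710
seg 1: a=5, c=M1/2=-1607/2570, d=(M2−M1)/(6·3)=1126/11565, b=Δ1−h1·(2M1+M2)/6=-2573/7710
seg 2: a=1, c=M2/2=129/514, d=(M3−M2)/(6·2)=-349/30840, b=Δ2−h2·(2M2+M3)/6=-11231/7710
seg 3: a=-1, c=M3/2=941/5140, d=(M4−M3)/(6·2)=-107/1542, b=Δ3−h3·(2M3+M4)/6=-2269/3855
seg 4: a=-2, c=M4/2=-1199/5140, d=(M5−M4)/(6·2)=1199/30840, b=Δ4−h4·(2M4+M5)/6=-2656/3855
t_q=8 → seg 3, τ=1; S=-1+-2269/3855·τ+941/5140·τ²+-107/1542·τ³=-7581/5140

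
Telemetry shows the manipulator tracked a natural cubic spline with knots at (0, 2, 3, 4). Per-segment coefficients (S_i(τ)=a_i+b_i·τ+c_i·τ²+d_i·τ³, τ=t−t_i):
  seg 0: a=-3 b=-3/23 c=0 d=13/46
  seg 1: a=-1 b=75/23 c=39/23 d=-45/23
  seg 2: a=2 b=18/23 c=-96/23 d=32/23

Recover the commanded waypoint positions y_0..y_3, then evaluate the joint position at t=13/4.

y_0 = S_0(0) = a_0 = -3
y_1 = S_1(0) = a_1 = -1
y_2 = S_2(0) = a_2 = 2
y_3 = S_2(1) = 0
t_q=13/4 is in segment 2 (τ=1/4); S_2(τ)=45/23

y_0=-3 y_1=-1 y_2=2 y_3=0
S(13/4) = 45/23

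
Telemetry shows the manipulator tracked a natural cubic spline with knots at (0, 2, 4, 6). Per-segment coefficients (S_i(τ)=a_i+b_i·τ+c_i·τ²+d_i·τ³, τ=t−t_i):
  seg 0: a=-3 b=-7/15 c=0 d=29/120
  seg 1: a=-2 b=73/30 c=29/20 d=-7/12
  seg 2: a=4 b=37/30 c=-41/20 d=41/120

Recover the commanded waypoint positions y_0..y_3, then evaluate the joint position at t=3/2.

y_0 = S_0(0) = a_0 = -3
y_1 = S_1(0) = a_1 = -2
y_2 = S_2(0) = a_2 = 4
y_3 = S_2(2) = 1
t_q=3/2 is in segment 0 (τ=3/2); S_0(τ)=-923/320

y_0=-3 y_1=-2 y_2=4 y_3=1
S(3/2) = -923/320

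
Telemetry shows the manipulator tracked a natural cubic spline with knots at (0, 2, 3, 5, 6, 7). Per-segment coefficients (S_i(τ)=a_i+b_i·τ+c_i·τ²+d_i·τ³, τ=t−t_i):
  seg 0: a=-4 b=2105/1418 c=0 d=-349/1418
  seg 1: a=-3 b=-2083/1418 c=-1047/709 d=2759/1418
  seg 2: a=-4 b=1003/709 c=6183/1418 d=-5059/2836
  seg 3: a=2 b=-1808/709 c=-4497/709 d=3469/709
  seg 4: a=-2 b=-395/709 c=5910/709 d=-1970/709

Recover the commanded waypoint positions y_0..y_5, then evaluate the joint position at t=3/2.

y_0 = S_0(0) = a_0 = -4
y_1 = S_1(0) = a_1 = -3
y_2 = S_2(0) = a_2 = -4
y_3 = S_3(0) = a_3 = 2
y_4 = S_4(0) = a_4 = -2
y_5 = S_4(1) = 3
t_q=3/2 is in segment 0 (τ=3/2); S_0(τ)=-29539/11344

y_0=-4 y_1=-3 y_2=-4 y_3=2 y_4=-2 y_5=3
S(3/2) = -29539/11344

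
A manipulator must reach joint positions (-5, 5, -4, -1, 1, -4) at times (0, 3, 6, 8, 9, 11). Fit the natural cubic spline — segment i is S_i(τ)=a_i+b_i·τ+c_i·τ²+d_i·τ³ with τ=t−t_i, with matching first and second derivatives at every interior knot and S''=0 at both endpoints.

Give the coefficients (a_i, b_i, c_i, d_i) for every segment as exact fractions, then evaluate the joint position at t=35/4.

  seg 0: a=-5 b=38933/7194 c=0 d=-14953/64746
  seg 1: a=5 b=-2963/3597 c=-14953/7194 d=29203/64746
  seg 2: a=-4 b=-8035/7194 c=2375/1199 d=-4837/14388
  seg 3: a=-1 b=1813/654 c=-87/2398 d=-2647/3597
  seg 4: a=1 b=3539/7194 c=-5381/2398 d=5381/14388
S(35/4) = 57419/76736

Δ: Δ0=10/3, Δ1=-3, Δ2=3/2, Δ3=2, Δ4=-5/2
row 1: diag=12, rhs=-38; c'=1/4, d'=-19/6
row 2: denom=10−3·1/4=37/4; d'=(27−3·-19/6)/(37/4)=146/37
row 3: denom=6−2·8/37=206/37; d'=(3−2·146/37)/(206/37)=-181/206
row 4: denom=6−1·37/206=1199/206; d'=(-27−1·-181/206)/(1199/206)=-5381/1199
back: M4=-5381/1199
back: M3=-181/206−37/206·-5381/1199=-87/1199
back: M2=146/37−8/37·-87/1199=4750/1199
back: M1=-19/6−1/4·4750/1199=-14953/3597
M: M0=0, M1=-14953/3597, M2=4750/1199, M3=-87/1199, M4=-5381/1199, M5=0
seg 0: a=-5, c=M0/2=0, d=(M1−M0)/(6·3)=-14953/64746, b=Δ0−h0·(2M0+M1)/6=38933/7194
seg 1: a=5, c=M1/2=-14953/7194, d=(M2−M1)/(6·3)=29203/64746, b=Δ1−h1·(2M1+M2)/6=-2963/3597
seg 2: a=-4, c=M2/2=2375/1199, d=(M3−M2)/(6·2)=-4837/14388, b=Δ2−h2·(2M2+M3)/6=-8035/7194
seg 3: a=-1, c=M3/2=-87/2398, d=(M4−M3)/(6·1)=-2647/3597, b=Δ3−h3·(2M3+M4)/6=1813/654
seg 4: a=1, c=M4/2=-5381/2398, d=(M5−M4)/(6·2)=5381/14388, b=Δ4−h4·(2M4+M5)/6=3539/7194
t_q=35/4 → seg 3, τ=3/4; S=-1+1813/654·τ+-87/2398·τ²+-2647/3597·τ³=57419/76736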